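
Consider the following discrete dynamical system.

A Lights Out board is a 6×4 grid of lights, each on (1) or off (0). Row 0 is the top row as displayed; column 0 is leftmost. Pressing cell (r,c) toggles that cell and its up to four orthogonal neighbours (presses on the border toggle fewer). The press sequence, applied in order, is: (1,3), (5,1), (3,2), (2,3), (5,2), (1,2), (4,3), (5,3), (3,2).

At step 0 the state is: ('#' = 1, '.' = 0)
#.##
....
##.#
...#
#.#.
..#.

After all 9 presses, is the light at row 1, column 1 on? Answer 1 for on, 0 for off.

t=0: #.##
....
##.#
...#
#.#.
..#.
t=1: #.#.
..##
##..
...#
#.#.
..#.
t=2: #.#.
..##
##..
...#
###.
##..
t=3: #.#.
..##
###.
.##.
##..
##..
t=4: #.#.
..#.
##.#
.###
##..
##..
t=5: #.#.
..#.
##.#
.###
###.
#.##
t=6: #...
.#.#
####
.###
###.
#.##
t=7: #...
.#.#
####
.##.
##.#
#.#.
t=8: #...
.#.#
####
.##.
##..
#..#
t=9: #...
.#.#
##.#
...#
###.
#..#

1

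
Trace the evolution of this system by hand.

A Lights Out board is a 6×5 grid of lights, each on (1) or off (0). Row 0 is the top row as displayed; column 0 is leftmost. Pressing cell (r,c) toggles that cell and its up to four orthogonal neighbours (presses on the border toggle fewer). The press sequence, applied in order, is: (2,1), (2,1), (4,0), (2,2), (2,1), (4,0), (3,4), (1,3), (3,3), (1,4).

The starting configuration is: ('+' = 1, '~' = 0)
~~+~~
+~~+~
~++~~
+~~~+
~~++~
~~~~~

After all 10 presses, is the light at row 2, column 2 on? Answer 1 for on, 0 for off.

1

t=0: ~~+~~
+~~+~
~++~~
+~~~+
~~++~
~~~~~
t=1: ~~+~~
++~+~
+~~~~
++~~+
~~++~
~~~~~
t=2: ~~+~~
+~~+~
~++~~
+~~~+
~~++~
~~~~~
t=3: ~~+~~
+~~+~
~++~~
~~~~+
++++~
+~~~~
t=4: ~~+~~
+~++~
~~~+~
~~+~+
++++~
+~~~~
t=5: ~~+~~
++++~
++++~
~++~+
++++~
+~~~~
t=6: ~~+~~
++++~
++++~
+++~+
~~++~
~~~~~
t=7: ~~+~~
++++~
+++++
++++~
~~+++
~~~~~
t=8: ~~++~
++~~+
+++~+
++++~
~~+++
~~~~~
t=9: ~~++~
++~~+
+++++
++~~+
~~+~+
~~~~~
t=10: ~~+++
++~+~
++++~
++~~+
~~+~+
~~~~~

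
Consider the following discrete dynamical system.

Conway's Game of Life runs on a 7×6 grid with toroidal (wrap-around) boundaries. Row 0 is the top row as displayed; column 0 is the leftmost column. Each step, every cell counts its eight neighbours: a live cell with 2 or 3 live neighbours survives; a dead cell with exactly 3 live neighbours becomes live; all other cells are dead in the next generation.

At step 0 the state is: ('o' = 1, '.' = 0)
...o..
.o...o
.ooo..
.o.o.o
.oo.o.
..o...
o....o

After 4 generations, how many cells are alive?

2

t=0: ...o..
.o...o
.ooo..
.o.o.o
.oo.o.
..o...
o....o
t=1: ....oo
oo.oo.
.o.o..
......
oo..o.
o.oo.o
......
t=2: o..ooo
oo.o..
oo.oo.
ooo...
ooooo.
o.oooo
o..o..
t=3: ...o..
......
...oo.
......
......
......
......
t=4: ......
...oo.
......
......
......
......
......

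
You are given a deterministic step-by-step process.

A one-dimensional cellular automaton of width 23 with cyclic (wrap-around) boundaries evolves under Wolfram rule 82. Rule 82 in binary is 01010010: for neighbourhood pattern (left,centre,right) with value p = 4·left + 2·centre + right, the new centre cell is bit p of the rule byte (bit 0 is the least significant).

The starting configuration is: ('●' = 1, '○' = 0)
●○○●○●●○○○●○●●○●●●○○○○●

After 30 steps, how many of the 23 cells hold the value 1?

step 0: ●○○●○●●○○○●○●●○●●●○○○○●
step 1: ●●●○○○●●○●○○○●○○○●●○○●○
step 2: ○○●●○●○●○○●○●○●○●○●●●○○
step 3: ○●○●○○○○●●○○○○○○○○○○●●○
step 4: ●○○○●○○●○●●○○○○○○○○●○●●
step 5: ●●○●○●●○○○●●○○○○○○●○○○○
step 6: ○●○○○○●●○●○●●○○○○●○●○○●
step 7: ○○●○○●○●○○○○●●○○●○○○●●○
step 8: ○●○●●○○○●○○●○●●●○●○●○●●
step 9: ○○○○●●○●○●●○○○○●○○○○○○●
step 10: ●○○●○●○○○○●●○○●○●○○○○●○
step 11: ○●●○○○●○○●○●●●○○○●○○●○○
step 12: ●○●●○●○●●○○○○●●○●○●●○●○
step 13: ○○○●○○○○●●○○●○●○○○○●○○○
step 14: ○○●○●○○●○●●●○○○●○○●○●○○
step 15: ○●○○○●●○○○○●●○●○●●○○○●○
step 16: ●○●○●○●●○○●○●○○○○●●○●○●
step 17: ●○○○○○○●●●○○○●○○●○●○○○○
step 18: ○●○○○○●○○●●○●○●●○○○●○○●
step 19: ○○●○○●○●●○●○○○○●●○●○●●○
step 20: ○●○●●○○○●○○●○○●○●○○○○●●
step 21: ○○○○●●○●○●●○●●○○○●○○●○●
step 22: ●○○●○●○○○○●○○●●○●○●●○○○
step 23: ○●●○○○●○○●○●●○●○○○○●●○●
step 24: ○○●●○●○●●○○○●○○●○○●○●○○
step 25: ○●○●○○○○●●○●○●●○●●○○○●○
step 26: ●○○○●○○●○●○○○○●○○●●○●○●
step 27: ●●○●○●●○○○●○○●○●●○●○○○○
step 28: ○●○○○○●●○●○●●○○○●○○●○○●
step 29: ○○●○○●○●○○○○●●○●○●●○●●○
step 30: ○●○●●○○○●○○●○●○○○○●○○●●

9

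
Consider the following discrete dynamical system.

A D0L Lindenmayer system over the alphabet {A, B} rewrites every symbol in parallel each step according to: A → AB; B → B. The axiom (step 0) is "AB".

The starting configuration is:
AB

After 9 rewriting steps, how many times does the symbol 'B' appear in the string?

[0] AB
[1] ABB
[2] ABBB
[3] ABBBB
[4] ABBBBB
[5] ABBBBBB
[6] ABBBBBBB
[7] ABBBBBBBB
[8] ABBBBBBBBB
[9] ABBBBBBBBBB

10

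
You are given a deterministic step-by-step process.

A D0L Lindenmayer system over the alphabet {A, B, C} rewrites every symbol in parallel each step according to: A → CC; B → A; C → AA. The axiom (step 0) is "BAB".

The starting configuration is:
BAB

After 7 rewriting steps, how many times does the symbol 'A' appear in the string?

gen 0: BAB
gen 1: ACCA
gen 2: CCAAAACC
gen 3: AAAACCCCCCCCAAAA
gen 4: CCCCCCCCAAAAAAAAAAAAAAAACCCCCCCC
gen 5: AAAAAAAAAAAAAAAACCCCCCCCCCCCCCCCCCCCCCCCCCCCCCCCAAAAAAAAAAAAAAAA
gen 6: CCCCCCCCCCCCCCCCCCCCCCCCCCCCCCCCAAAAAAAAAAAAAAAAAAAAAAAAAA…AAAAAAAAAAAAAAAAAAAAAAAAAACCCCCCCCCCCCCCCCCCCCCCCCCCCCCCCC  (len 128)
gen 7: AAAAAAAAAAAAAAAAAAAAAAAAAAAAAAAAAAAAAAAAAAAAAAAAAAAAAAAAAA…AAAAAAAAAAAAAAAAAAAAAAAAAAAAAAAAAAAAAAAAAAAAAAAAAAAAAAAAAA  (len 256)

128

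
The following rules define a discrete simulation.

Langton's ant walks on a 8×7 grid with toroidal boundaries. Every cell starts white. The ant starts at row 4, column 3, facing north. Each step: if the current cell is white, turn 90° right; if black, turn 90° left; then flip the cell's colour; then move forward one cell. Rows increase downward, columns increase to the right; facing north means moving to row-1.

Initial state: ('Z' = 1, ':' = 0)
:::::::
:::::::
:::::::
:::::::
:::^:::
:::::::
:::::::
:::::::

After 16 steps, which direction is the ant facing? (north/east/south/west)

north

step 0: :::::::
:::::::
:::::::
:::::::
:::^:::
:::::::
:::::::
:::::::
step 1: :::::::
:::::::
:::::::
:::::::
:::Z>::
:::::::
:::::::
:::::::
step 2: :::::::
:::::::
:::::::
:::::::
:::ZZ::
::::v::
:::::::
:::::::
step 3: :::::::
:::::::
:::::::
:::::::
:::ZZ::
:::<Z::
:::::::
:::::::
step 4: :::::::
:::::::
:::::::
:::::::
:::^Z::
:::ZZ::
:::::::
:::::::
step 5: :::::::
:::::::
:::::::
:::::::
::<:Z::
:::ZZ::
:::::::
:::::::
step 6: :::::::
:::::::
:::::::
::^::::
::Z:Z::
:::ZZ::
:::::::
:::::::
step 7: :::::::
:::::::
:::::::
::Z>:::
::Z:Z::
:::ZZ::
:::::::
:::::::
step 8: :::::::
:::::::
:::::::
::ZZ:::
::ZvZ::
:::ZZ::
:::::::
:::::::
step 9: :::::::
:::::::
:::::::
::ZZ:::
::<ZZ::
:::ZZ::
:::::::
:::::::
step 10: :::::::
:::::::
:::::::
::ZZ:::
:::ZZ::
::vZZ::
:::::::
:::::::
step 11: :::::::
:::::::
:::::::
::ZZ:::
:::ZZ::
:<ZZZ::
:::::::
:::::::
step 12: :::::::
:::::::
:::::::
::ZZ:::
:^:ZZ::
:ZZZZ::
:::::::
:::::::
step 13: :::::::
:::::::
:::::::
::ZZ:::
:Z>ZZ::
:ZZZZ::
:::::::
:::::::
step 14: :::::::
:::::::
:::::::
::ZZ:::
:ZZZZ::
:ZvZZ::
:::::::
:::::::
step 15: :::::::
:::::::
:::::::
::ZZ:::
:ZZZZ::
:Z:>Z::
:::::::
:::::::
step 16: :::::::
:::::::
:::::::
::ZZ:::
:ZZ^Z::
:Z::Z::
:::::::
:::::::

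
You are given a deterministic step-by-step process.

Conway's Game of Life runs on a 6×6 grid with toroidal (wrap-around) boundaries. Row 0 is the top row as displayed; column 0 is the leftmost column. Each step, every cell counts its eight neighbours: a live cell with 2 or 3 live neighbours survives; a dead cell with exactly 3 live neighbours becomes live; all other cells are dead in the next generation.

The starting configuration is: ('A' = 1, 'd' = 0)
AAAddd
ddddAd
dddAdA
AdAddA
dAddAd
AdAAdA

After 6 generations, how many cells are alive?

6

0) AAAddd
ddddAd
dddAdA
AdAddA
dAddAd
AdAAdA
1) AdAdAd
AAAAAA
AddAdA
AAAAdA
ddddAd
dddAAA
2) dddddd
dddddd
dddddd
dAAAdd
dAdddd
dddddd
3) dddddd
dddddd
ddAddd
dAAddd
dAdddd
dddddd
4) dddddd
dddddd
dAAddd
dAAddd
dAAddd
dddddd
5) dddddd
dddddd
dAAddd
AddAdd
dAAddd
dddddd
6) dddddd
dddddd
dAAddd
AddAdd
dAAddd
dddddd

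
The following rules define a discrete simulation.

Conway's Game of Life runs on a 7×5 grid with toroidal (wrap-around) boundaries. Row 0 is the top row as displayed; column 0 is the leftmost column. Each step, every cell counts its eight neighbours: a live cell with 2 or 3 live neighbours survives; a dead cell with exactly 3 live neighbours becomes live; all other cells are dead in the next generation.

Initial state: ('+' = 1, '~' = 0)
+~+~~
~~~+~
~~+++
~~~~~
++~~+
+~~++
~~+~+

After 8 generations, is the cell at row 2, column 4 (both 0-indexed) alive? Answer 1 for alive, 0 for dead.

[0] +~+~~
~~~+~
~~+++
~~~~~
++~~+
+~~++
~~+~+
[1] ~++~+
~+~~~
~~+++
~++~~
~+~+~
~~+~~
~~+~~
[2] ++++~
~+~~+
+~~+~
++~~+
~+~+~
~+++~
~~+~~
[3] +~~++
~~~~~
~~++~
~+~+~
~~~+~
~+~+~
+~~~+
[4] +~~+~
~~+~~
~~++~
~~~++
~~~++
+~++~
~++~~
[5] ~~~+~
~++~+
~~+~+
~~~~~
+~~~~
+~~~~
+~~~~
[6] +++++
+++~+
+++~~
~~~~~
~~~~~
++~~+
~~~~+
[7] ~~~~~
~~~~~
~~+++
~+~~~
+~~~~
+~~~+
~~~~~
[8] ~~~~~
~~~+~
~~++~
+++++
++~~+
+~~~+
~~~~~

0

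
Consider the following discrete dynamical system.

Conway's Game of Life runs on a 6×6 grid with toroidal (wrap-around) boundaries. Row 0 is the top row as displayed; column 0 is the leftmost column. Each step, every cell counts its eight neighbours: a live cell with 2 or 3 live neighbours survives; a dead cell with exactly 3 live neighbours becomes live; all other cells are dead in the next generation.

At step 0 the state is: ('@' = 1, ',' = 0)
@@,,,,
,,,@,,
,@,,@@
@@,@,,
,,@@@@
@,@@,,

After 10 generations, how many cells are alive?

0) @@,,,,
,,,@,,
,@,,@@
@@,@,,
,,@@@@
@,@@,,
1) @@,@,,
,@@,@@
,@,@@@
,@,,,,
,,,,,@
@,,,,,
2) ,,,@@,
,,,,,,
,@,@,@
,,@,,@
@,,,,,
@@,,,@
3) @,,,@@
,,@@,,
@,@,@,
,@@,@@
,,,,,,
@@,,@@
4) ,,@,,,
@,@,,,
@,,,@,
@@@,@@
,,@@,,
,@,,@,
5) ,,@@,,
,,,@,@
,,@,@,
@,@,@,
,,,,,,
,@,,,,
6) ,,@@@,
,,,,,,
,@@,@,
,@,,,@
,@,,,,
,,@,,,
7) ,,@@,,
,@,,@,
@@@,,,
,@,,,,
@@@,,,
,@@,,,
8) ,,,@,,
@,,,,,
@,@,,,
,,,,,,
@,,,,,
@,,,,,
9) ,,,,,,
,@,,,,
,@,,,,
,@,,,,
,,,,,,
,,,,,,
10) ,,,,,,
,,,,,,
@@@,,,
,,,,,,
,,,,,,
,,,,,,

3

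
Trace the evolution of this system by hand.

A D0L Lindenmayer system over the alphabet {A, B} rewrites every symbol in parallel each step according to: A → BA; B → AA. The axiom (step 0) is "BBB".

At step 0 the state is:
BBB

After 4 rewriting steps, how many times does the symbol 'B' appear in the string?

18

0) BBB
1) AAAAAA
2) BABABABABABA
3) AABAAABAAABAAABAAABAAABA
4) BABAAABABABAAABABABAAABABABAAABABABAAABABABAAABA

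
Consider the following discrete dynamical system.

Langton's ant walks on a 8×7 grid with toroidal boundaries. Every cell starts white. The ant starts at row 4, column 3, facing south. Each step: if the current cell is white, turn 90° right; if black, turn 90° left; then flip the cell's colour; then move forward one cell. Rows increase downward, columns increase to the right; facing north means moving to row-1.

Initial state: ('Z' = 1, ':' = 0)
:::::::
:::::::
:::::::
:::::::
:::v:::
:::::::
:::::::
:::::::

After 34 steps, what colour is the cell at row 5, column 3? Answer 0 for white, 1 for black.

1

k=0  :::::::
:::::::
:::::::
:::::::
:::v:::
:::::::
:::::::
:::::::
k=1  :::::::
:::::::
:::::::
:::::::
::<Z:::
:::::::
:::::::
:::::::
k=2  :::::::
:::::::
:::::::
::^::::
::ZZ:::
:::::::
:::::::
:::::::
k=3  :::::::
:::::::
:::::::
::Z>:::
::ZZ:::
:::::::
:::::::
:::::::
k=4  :::::::
:::::::
:::::::
::ZZ:::
::Zv:::
:::::::
:::::::
:::::::
k=5  :::::::
:::::::
:::::::
::ZZ:::
::Z:>::
:::::::
:::::::
:::::::
k=6  :::::::
:::::::
:::::::
::ZZ:::
::Z:Z::
::::v::
:::::::
:::::::
k=7  :::::::
:::::::
:::::::
::ZZ:::
::Z:Z::
:::<Z::
:::::::
:::::::
k=8  :::::::
:::::::
:::::::
::ZZ:::
::Z^Z::
:::ZZ::
:::::::
:::::::
k=9  :::::::
:::::::
:::::::
::ZZ:::
::ZZ>::
:::ZZ::
:::::::
:::::::
k=10  :::::::
:::::::
:::::::
::ZZ^::
::ZZ:::
:::ZZ::
:::::::
:::::::
k=11  :::::::
:::::::
:::::::
::ZZZ>:
::ZZ:::
:::ZZ::
:::::::
:::::::
k=12  :::::::
:::::::
:::::::
::ZZZZ:
::ZZ:v:
:::ZZ::
:::::::
:::::::
k=13  :::::::
:::::::
:::::::
::ZZZZ:
::ZZ<Z:
:::ZZ::
:::::::
:::::::
k=14  :::::::
:::::::
:::::::
::ZZ^Z:
::ZZZZ:
:::ZZ::
:::::::
:::::::
k=15  :::::::
:::::::
:::::::
::Z<:Z:
::ZZZZ:
:::ZZ::
:::::::
:::::::
k=16  :::::::
:::::::
:::::::
::Z::Z:
::ZvZZ:
:::ZZ::
:::::::
:::::::
k=17  :::::::
:::::::
:::::::
::Z::Z:
::Z:>Z:
:::ZZ::
:::::::
:::::::
k=18  :::::::
:::::::
:::::::
::Z:^Z:
::Z::Z:
:::ZZ::
:::::::
:::::::
k=19  :::::::
:::::::
:::::::
::Z:Z>:
::Z::Z:
:::ZZ::
:::::::
:::::::
k=20  :::::::
:::::::
:::::^:
::Z:Z::
::Z::Z:
:::ZZ::
:::::::
:::::::
k=21  :::::::
:::::::
:::::Z>
::Z:Z::
::Z::Z:
:::ZZ::
:::::::
:::::::
k=22  :::::::
:::::::
:::::ZZ
::Z:Z:v
::Z::Z:
:::ZZ::
:::::::
:::::::
k=23  :::::::
:::::::
:::::ZZ
::Z:Z<Z
::Z::Z:
:::ZZ::
:::::::
:::::::
k=24  :::::::
:::::::
:::::^Z
::Z:ZZZ
::Z::Z:
:::ZZ::
:::::::
:::::::
k=25  :::::::
:::::::
::::<:Z
::Z:ZZZ
::Z::Z:
:::ZZ::
:::::::
:::::::
k=26  :::::::
::::^::
::::Z:Z
::Z:ZZZ
::Z::Z:
:::ZZ::
:::::::
:::::::
k=27  :::::::
::::Z>:
::::Z:Z
::Z:ZZZ
::Z::Z:
:::ZZ::
:::::::
:::::::
k=28  :::::::
::::ZZ:
::::ZvZ
::Z:ZZZ
::Z::Z:
:::ZZ::
:::::::
:::::::
k=29  :::::::
::::ZZ:
::::<ZZ
::Z:ZZZ
::Z::Z:
:::ZZ::
:::::::
:::::::
k=30  :::::::
::::ZZ:
:::::ZZ
::Z:vZZ
::Z::Z:
:::ZZ::
:::::::
:::::::
k=31  :::::::
::::ZZ:
:::::ZZ
::Z::>Z
::Z::Z:
:::ZZ::
:::::::
:::::::
k=32  :::::::
::::ZZ:
:::::^Z
::Z:::Z
::Z::Z:
:::ZZ::
:::::::
:::::::
k=33  :::::::
::::ZZ:
::::<:Z
::Z:::Z
::Z::Z:
:::ZZ::
:::::::
:::::::
k=34  :::::::
::::^Z:
::::Z:Z
::Z:::Z
::Z::Z:
:::ZZ::
:::::::
:::::::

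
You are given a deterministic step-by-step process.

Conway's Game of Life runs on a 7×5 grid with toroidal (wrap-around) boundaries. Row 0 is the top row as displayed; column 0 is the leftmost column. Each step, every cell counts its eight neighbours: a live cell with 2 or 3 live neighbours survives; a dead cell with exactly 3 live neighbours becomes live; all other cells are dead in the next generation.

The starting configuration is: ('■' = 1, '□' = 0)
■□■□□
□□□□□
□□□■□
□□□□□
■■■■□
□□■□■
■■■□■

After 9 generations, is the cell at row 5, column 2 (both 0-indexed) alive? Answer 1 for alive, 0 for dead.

1

[0] ■□■□□
□□□□□
□□□■□
□□□□□
■■■■□
□□■□■
■■■□■
[1] ■□■■■
□□□□□
□□□□□
□■□■■
■■■■■
□□□□□
□□■□■
[2] ■■■□■
□□□■■
□□□□□
□■□□□
□■□□□
□□□□□
■■■□■
[3] □□□□□
□■■■■
□□□□□
□□□□□
□□□□□
□□■□□
□□■□■
[4] ■■□□■
□□■■□
□□■■□
□□□□□
□□□□□
□□□■□
□□□■□
[5] ■■□□■
■□□□□
□□■■□
□□□□□
□□□□□
□□□□□
■□■■□
[6] □□■■□
■□■■□
□□□□□
□□□□□
□□□□□
□□□□□
■□■■□
[7] □□□□□
□■■■■
□□□□□
□□□□□
□□□□□
□□□□□
□■■■■
[8] □□□□□
□□■■□
□□■■□
□□□□□
□□□□□
□□■■□
□□■■□
[9] □□□□□
□□■■□
□□■■□
□□□□□
□□□□□
□□■■□
□□■■□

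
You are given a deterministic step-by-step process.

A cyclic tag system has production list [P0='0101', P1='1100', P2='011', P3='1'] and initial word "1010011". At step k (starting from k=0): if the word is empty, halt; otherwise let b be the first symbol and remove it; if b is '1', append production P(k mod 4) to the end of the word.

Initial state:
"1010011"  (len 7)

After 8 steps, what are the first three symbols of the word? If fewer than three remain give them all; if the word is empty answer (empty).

101

k=0  "1010011"  (len 7)
k=1  "0100110101"  (len 10)
k=2  "100110101"  (len 9)
k=3  "00110101011"  (len 11)
k=4  "0110101011"  (len 10)
k=5  "110101011"  (len 9)
k=6  "101010111100"  (len 12)
k=7  "01010111100011"  (len 14)
k=8  "1010111100011"  (len 13)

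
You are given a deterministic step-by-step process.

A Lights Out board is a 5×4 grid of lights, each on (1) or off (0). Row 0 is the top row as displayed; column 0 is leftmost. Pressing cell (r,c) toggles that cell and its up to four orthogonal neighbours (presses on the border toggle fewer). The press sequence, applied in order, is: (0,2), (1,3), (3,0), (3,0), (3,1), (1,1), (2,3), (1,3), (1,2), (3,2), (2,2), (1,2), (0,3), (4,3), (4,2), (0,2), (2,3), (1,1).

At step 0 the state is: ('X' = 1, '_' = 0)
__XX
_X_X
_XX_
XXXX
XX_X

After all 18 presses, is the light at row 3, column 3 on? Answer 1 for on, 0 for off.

1

k=0  __XX
_X_X
_XX_
XXXX
XX_X
k=1  _X__
_XXX
_XX_
XXXX
XX_X
k=2  _X_X
_X__
_XXX
XXXX
XX_X
k=3  _X_X
_X__
XXXX
__XX
_X_X
k=4  _X_X
_X__
_XXX
XXXX
XX_X
k=5  _X_X
_X__
__XX
___X
X__X
k=6  ___X
X_X_
_XXX
___X
X__X
k=7  ___X
X_XX
_X__
____
X__X
k=8  ____
X___
_X_X
____
X__X
k=9  __X_
XXXX
_XXX
____
X__X
k=10  __X_
XXXX
_X_X
_XXX
X_XX
k=11  __X_
XX_X
__X_
_X_X
X_XX
k=12  ____
X_X_
____
_X_X
X_XX
k=13  __XX
X_XX
____
_X_X
X_XX
k=14  __XX
X_XX
____
_X__
X___
k=15  __XX
X_XX
____
_XX_
XXXX
k=16  _X__
X__X
____
_XX_
XXXX
k=17  _X__
X___
__XX
_XXX
XXXX
k=18  ____
_XX_
_XXX
_XXX
XXXX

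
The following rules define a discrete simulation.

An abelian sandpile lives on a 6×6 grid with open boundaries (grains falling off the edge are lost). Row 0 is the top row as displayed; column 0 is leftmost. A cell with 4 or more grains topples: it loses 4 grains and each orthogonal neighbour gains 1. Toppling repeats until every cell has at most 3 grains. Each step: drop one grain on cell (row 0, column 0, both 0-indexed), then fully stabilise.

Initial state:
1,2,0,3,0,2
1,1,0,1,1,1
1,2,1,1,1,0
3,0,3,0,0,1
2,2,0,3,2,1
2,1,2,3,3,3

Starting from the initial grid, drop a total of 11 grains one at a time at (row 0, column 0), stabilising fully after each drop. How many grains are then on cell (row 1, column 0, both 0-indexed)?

k=0  1,2,0,3,0,2
1,1,0,1,1,1
1,2,1,1,1,0
3,0,3,0,0,1
2,2,0,3,2,1
2,1,2,3,3,3
k=1  2,2,0,3,0,2
1,1,0,1,1,1
1,2,1,1,1,0
3,0,3,0,0,1
2,2,0,3,2,1
2,1,2,3,3,3
k=2  3,2,0,3,0,2
1,1,0,1,1,1
1,2,1,1,1,0
3,0,3,0,0,1
2,2,0,3,2,1
2,1,2,3,3,3
k=3  0,3,0,3,0,2
2,1,0,1,1,1
1,2,1,1,1,0
3,0,3,0,0,1
2,2,0,3,2,1
2,1,2,3,3,3
k=4  1,3,0,3,0,2
2,1,0,1,1,1
1,2,1,1,1,0
3,0,3,0,0,1
2,2,0,3,2,1
2,1,2,3,3,3
k=5  2,3,0,3,0,2
2,1,0,1,1,1
1,2,1,1,1,0
3,0,3,0,0,1
2,2,0,3,2,1
2,1,2,3,3,3
k=6  3,3,0,3,0,2
2,1,0,1,1,1
1,2,1,1,1,0
3,0,3,0,0,1
2,2,0,3,2,1
2,1,2,3,3,3
k=7  1,0,1,3,0,2
3,2,0,1,1,1
1,2,1,1,1,0
3,0,3,0,0,1
2,2,0,3,2,1
2,1,2,3,3,3
k=8  2,0,1,3,0,2
3,2,0,1,1,1
1,2,1,1,1,0
3,0,3,0,0,1
2,2,0,3,2,1
2,1,2,3,3,3
k=9  3,0,1,3,0,2
3,2,0,1,1,1
1,2,1,1,1,0
3,0,3,0,0,1
2,2,0,3,2,1
2,1,2,3,3,3
k=10  1,1,1,3,0,2
0,3,0,1,1,1
2,2,1,1,1,0
3,0,3,0,0,1
2,2,0,3,2,1
2,1,2,3,3,3
k=11  2,1,1,3,0,2
0,3,0,1,1,1
2,2,1,1,1,0
3,0,3,0,0,1
2,2,0,3,2,1
2,1,2,3,3,3

0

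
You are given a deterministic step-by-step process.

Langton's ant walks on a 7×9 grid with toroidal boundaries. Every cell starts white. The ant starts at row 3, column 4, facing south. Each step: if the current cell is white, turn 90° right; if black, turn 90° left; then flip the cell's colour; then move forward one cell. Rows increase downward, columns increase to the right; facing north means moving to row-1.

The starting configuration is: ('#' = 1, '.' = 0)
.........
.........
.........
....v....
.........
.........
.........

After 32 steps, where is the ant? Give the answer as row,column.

1,6

0) .........
.........
.........
....v....
.........
.........
.........
1) .........
.........
.........
...<#....
.........
.........
.........
2) .........
.........
...^.....
...##....
.........
.........
.........
3) .........
.........
...#>....
...##....
.........
.........
.........
4) .........
.........
...##....
...#v....
.........
.........
.........
5) .........
.........
...##....
...#.>...
.........
.........
.........
6) .........
.........
...##....
...#.#...
.....v...
.........
.........
7) .........
.........
...##....
...#.#...
....<#...
.........
.........
8) .........
.........
...##....
...#^#...
....##...
.........
.........
9) .........
.........
...##....
...##>...
....##...
.........
.........
10) .........
.........
...##^...
...##....
....##...
.........
.........
11) .........
.........
...###>..
...##....
....##...
.........
.........
12) .........
.........
...####..
...##.v..
....##...
.........
.........
13) .........
.........
...####..
...##<#..
....##...
.........
.........
14) .........
.........
...##^#..
...####..
....##...
.........
.........
15) .........
.........
...#<.#..
...####..
....##...
.........
.........
16) .........
.........
...#..#..
...#v##..
....##...
.........
.........
17) .........
.........
...#..#..
...#.>#..
....##...
.........
.........
18) .........
.........
...#.^#..
...#..#..
....##...
.........
.........
19) .........
.........
...#.#>..
...#..#..
....##...
.........
.........
20) .........
......^..
...#.#...
...#..#..
....##...
.........
.........
21) .........
......#>.
...#.#...
...#..#..
....##...
.........
.........
22) .........
......##.
...#.#.v.
...#..#..
....##...
.........
.........
23) .........
......##.
...#.#<#.
...#..#..
....##...
.........
.........
24) .........
......^#.
...#.###.
...#..#..
....##...
.........
.........
25) .........
.....<.#.
...#.###.
...#..#..
....##...
.........
.........
26) .....^...
.....#.#.
...#.###.
...#..#..
....##...
.........
.........
27) .....#>..
.....#.#.
...#.###.
...#..#..
....##...
.........
.........
28) .....##..
.....#v#.
...#.###.
...#..#..
....##...
.........
.........
29) .....##..
.....<##.
...#.###.
...#..#..
....##...
.........
.........
30) .....##..
......##.
...#.v##.
...#..#..
....##...
.........
.........
31) .....##..
......##.
...#..>#.
...#..#..
....##...
.........
.........
32) .....##..
......^#.
...#...#.
...#..#..
....##...
.........
.........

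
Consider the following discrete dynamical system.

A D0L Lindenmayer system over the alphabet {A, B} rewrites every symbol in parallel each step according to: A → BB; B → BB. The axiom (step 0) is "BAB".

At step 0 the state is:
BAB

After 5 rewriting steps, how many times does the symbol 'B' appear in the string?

96

0) BAB
1) BBBBBB
2) BBBBBBBBBBBB
3) BBBBBBBBBBBBBBBBBBBBBBBB
4) BBBBBBBBBBBBBBBBBBBBBBBBBBBBBBBBBBBBBBBBBBBBBBBB
5) BBBBBBBBBBBBBBBBBBBBBBBBBBBBBBBBBBBBBBBBBBBBBBBBBBBBBBBBBBBBBBBBBBBBBBBBBBBBBBBBBBBBBBBBBBBBBBBB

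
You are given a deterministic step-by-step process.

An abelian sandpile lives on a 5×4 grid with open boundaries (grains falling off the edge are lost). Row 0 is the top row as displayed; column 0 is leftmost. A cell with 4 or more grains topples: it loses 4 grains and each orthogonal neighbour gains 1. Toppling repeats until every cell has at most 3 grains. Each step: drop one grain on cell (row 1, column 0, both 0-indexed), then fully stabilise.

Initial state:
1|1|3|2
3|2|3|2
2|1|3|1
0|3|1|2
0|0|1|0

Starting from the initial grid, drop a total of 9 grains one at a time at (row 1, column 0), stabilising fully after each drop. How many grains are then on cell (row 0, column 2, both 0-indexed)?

1

k=0  1|1|3|2
3|2|3|2
2|1|3|1
0|3|1|2
0|0|1|0
k=1  2|1|3|2
0|3|3|2
3|1|3|1
0|3|1|2
0|0|1|0
k=2  2|1|3|2
1|3|3|2
3|1|3|1
0|3|1|2
0|0|1|0
k=3  2|1|3|2
2|3|3|2
3|1|3|1
0|3|1|2
0|0|1|0
k=4  2|1|3|2
3|3|3|2
3|1|3|1
0|3|1|2
0|0|1|0
k=5  3|3|0|3
2|2|2|3
1|1|1|2
2|0|3|2
0|1|1|0
k=6  3|3|0|3
3|2|2|3
1|1|1|2
2|0|3|2
0|1|1|0
k=7  1|1|1|3
2|0|3|3
2|2|1|2
2|0|3|2
0|1|1|0
k=8  1|1|1|3
3|0|3|3
2|2|1|2
2|0|3|2
0|1|1|0
k=9  2|1|1|3
0|1|3|3
3|2|1|2
2|0|3|2
0|1|1|0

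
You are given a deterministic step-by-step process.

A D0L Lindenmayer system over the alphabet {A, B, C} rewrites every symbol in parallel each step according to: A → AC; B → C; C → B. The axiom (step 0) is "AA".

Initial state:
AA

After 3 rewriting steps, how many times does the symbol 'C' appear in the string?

0) AA
1) ACAC
2) ACBACB
3) ACBCACBC

4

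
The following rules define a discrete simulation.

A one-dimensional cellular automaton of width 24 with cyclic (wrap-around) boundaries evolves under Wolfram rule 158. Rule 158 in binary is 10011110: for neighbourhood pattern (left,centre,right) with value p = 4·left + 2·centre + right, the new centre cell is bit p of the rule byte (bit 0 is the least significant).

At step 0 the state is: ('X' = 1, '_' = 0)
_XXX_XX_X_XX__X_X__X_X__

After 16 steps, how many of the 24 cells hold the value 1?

0) _XXX_XX_X_XX__X_X__X_X__
1) XXX__X__X_X_XXX_XXXX_XX_
2) XX_XXXXXX_X_XX__XXX__X__
3) X__XXXXX__X_X_XXXX_XXXXX
4) _XXXXXX_XXX_X_XXX__XXXXX
5) _XXXXX__XX__X_XX_XXXXXX_
6) XXXXX_XXX_XXX_X__XXXXX_X
7) XXXX__XX__XX__XXXXXXX__X
8) XXX_XXX_XXX_XXXXXXXX_XXX
9) XX__XX__XX__XXXXXXX__XXX
10) X_XXX_XXX_XXXXXXXX_XXXXX
11) __XX__XX__XXXXXXX__XXXXX
12) XXX_XXX_XXXXXXXX_XXXXXX_
13) XX__XX__XXXXXXX__XXXXX__
14) X_XXX_XXXXXXXX_XXXXXX_XX
15) __XX__XXXXXXX__XXXXX__XX
16) XXX_XXXXXXXX_XXXXXX_XXX_

20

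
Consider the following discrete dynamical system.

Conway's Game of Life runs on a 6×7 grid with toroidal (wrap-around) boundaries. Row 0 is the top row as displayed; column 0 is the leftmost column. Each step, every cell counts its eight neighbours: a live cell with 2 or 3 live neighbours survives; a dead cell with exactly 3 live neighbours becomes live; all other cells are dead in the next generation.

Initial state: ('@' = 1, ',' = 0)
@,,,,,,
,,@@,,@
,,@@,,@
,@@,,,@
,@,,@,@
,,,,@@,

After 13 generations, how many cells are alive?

k=0  @,,,,,,
,,@@,,@
,,@@,,@
,@@,,,@
,@,,@,@
,,,,@@,
k=1  ,,,@@@@
@@@@,,@
,,,,,@@
,@,,,,@
,@@@@,@
@,,,@@@
k=2  ,,,,,,,
,@@@,,,
,,,,,@,
,@,@@,@
,@@@@,,
,@,,,,,
k=3  ,@,,,,,
,,@,,,,
@@,,,@,
@@,,,,,
,@,,@@,
,@,@,,,
k=4  ,@,,,,,
@,@,,,,
@,@,,,@
,,@,@@,
,@,,@,,
@@,,@,,
k=5  ,,@,,,,
@,@,,,@
@,@,,@@
@,@,@@@
@@@,@,,
@@@,,,,
k=6  ,,@@,,@
@,@@,@,
,,@,@,,
,,@,@,,
,,,,@,,
@,,,,,,
k=7  @,@@@,@
,,,,,@@
,,@,@@,
,,,,@@,
,,,@,,,
,,,@,,,
k=8  @,@@@,@
@@@,,,,
,,,@,,,
,,,,,@,
,,,@,,,
,,,,,,,
k=9  @,@@,,@
@,,,@,@
,@@,,,,
,,,,@,,
,,,,,,,
,,@,@,,
k=10  @,@,@,@
,,,,,@@
@@,@,@,
,,,,,,,
,,,@,,,
,@@,,,,
k=11  @,@@,,@
,,@@,,,
@,,,@@,
,,@,@,,
,,@,,,,
@@@,,,,
k=12  @,,,,,@
@,@,,@,
,@@,@@,
,@,,@@,
,,@,,,,
@,,,,,@
k=13  ,,,,,@,
@,@@@@,
@,@,,,,
,@,,@@,
@@,,,@@
@@,,,,@

18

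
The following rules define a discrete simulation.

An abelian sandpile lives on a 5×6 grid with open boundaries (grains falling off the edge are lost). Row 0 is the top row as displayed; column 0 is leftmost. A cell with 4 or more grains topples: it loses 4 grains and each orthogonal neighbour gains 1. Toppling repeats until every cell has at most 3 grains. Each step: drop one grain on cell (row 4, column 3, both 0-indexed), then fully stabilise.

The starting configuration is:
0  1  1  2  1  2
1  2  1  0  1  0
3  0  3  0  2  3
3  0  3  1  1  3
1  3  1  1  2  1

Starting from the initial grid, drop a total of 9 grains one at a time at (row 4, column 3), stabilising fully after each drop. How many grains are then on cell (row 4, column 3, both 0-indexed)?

[0] 0  1  1  2  1  2
1  2  1  0  1  0
3  0  3  0  2  3
3  0  3  1  1  3
1  3  1  1  2  1
[1] 0  1  1  2  1  2
1  2  1  0  1  0
3  0  3  0  2  3
3  0  3  1  1  3
1  3  1  2  2  1
[2] 0  1  1  2  1  2
1  2  1  0  1  0
3  0  3  0  2  3
3  0  3  1  1  3
1  3  1  3  2  1
[3] 0  1  1  2  1  2
1  2  1  0  1  0
3  0  3  0  2  3
3  0  3  2  1  3
1  3  2  0  3  1
[4] 0  1  1  2  1  2
1  2  1  0  1  0
3  0  3  0  2  3
3  0  3  2  1  3
1  3  2  1  3  1
[5] 0  1  1  2  1  2
1  2  1  0  1  0
3  0  3  0  2  3
3  0  3  2  1  3
1  3  2  2  3  1
[6] 0  1  1  2  1  2
1  2  1  0  1  0
3  0  3  0  2  3
3  0  3  2  1  3
1  3  2  3  3  1
[7] 0  1  1  2  1  2
1  2  1  0  1  0
3  0  3  0  2  3
3  0  3  3  2  3
1  3  3  1  0  2
[8] 0  1  1  2  1  2
1  2  1  0  1  0
3  0  3  0  2  3
3  0  3  3  2  3
1  3  3  2  0  2
[9] 0  1  1  2  1  2
1  2  1  0  1  0
3  0  3  0  2  3
3  0  3  3  2  3
1  3  3  3  0  2

3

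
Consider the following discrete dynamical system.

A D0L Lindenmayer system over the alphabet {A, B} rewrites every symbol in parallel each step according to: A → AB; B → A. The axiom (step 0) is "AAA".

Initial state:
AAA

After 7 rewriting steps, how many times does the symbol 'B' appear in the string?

39

k=0  AAA
k=1  ABABAB
k=2  ABAABAABA
k=3  ABAABABAABABAAB
k=4  ABAABABAABAABABAABAABABA
k=5  ABAABABAABAABABAABABAABAABABAABABAABAAB
k=6  ABAABABAABAABABAABABAABAABABAABAABABAABABAABAABABAABAABABAABABA
k=7  ABAABABAABAABABAABABAABAABABAABAABABAABABAABAABABAABABAABAABABAABAABABAABABAABAABABAABABAABAABABAABAAB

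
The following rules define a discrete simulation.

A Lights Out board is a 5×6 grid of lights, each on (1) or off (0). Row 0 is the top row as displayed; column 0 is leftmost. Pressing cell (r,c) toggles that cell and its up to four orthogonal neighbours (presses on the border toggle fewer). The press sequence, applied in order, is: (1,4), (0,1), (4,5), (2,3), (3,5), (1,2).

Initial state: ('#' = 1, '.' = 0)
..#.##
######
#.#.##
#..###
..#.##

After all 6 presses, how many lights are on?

[0] ..#.##
######
#.#.##
#..###
..#.##
[1] ..#..#
###...
#.#..#
#..###
..#.##
[2] ##...#
#.#...
#.#..#
#..###
..#.##
[3] ##...#
#.#...
#.#..#
#..##.
..#...
[4] ##...#
#.##..
#..###
#...#.
..#...
[5] ##...#
#.##..
#..##.
#....#
..#..#
[6] ###..#
##....
#.###.
#....#
..#..#

14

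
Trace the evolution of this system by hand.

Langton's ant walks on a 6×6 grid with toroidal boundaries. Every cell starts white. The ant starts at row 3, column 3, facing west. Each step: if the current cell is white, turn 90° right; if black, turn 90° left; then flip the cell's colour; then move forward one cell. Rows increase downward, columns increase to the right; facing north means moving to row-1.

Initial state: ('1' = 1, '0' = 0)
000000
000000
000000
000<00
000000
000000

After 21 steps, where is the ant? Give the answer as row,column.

step 0: 000000
000000
000000
000<00
000000
000000
step 1: 000000
000000
000^00
000100
000000
000000
step 2: 000000
000000
0001>0
000100
000000
000000
step 3: 000000
000000
000110
0001v0
000000
000000
step 4: 000000
000000
000110
000<10
000000
000000
step 5: 000000
000000
000110
000010
000v00
000000
step 6: 000000
000000
000110
000010
00<100
000000
step 7: 000000
000000
000110
00^010
001100
000000
step 8: 000000
000000
000110
001>10
001100
000000
step 9: 000000
000000
000110
001110
001v00
000000
step 10: 000000
000000
000110
001110
0010>0
000000
step 11: 000000
000000
000110
001110
001010
0000v0
step 12: 000000
000000
000110
001110
001010
000<10
step 13: 000000
000000
000110
001110
001^10
000110
step 14: 000000
000000
000110
001110
0011>0
000110
step 15: 000000
000000
000110
0011^0
001100
000110
step 16: 000000
000000
000110
001<00
001100
000110
step 17: 000000
000000
000110
001000
001v00
000110
step 18: 000000
000000
000110
001000
0010>0
000110
step 19: 000000
000000
000110
001000
001010
0001v0
step 20: 000000
000000
000110
001000
001010
00010>
step 21: 00000v
000000
000110
001000
001010
000101

0,5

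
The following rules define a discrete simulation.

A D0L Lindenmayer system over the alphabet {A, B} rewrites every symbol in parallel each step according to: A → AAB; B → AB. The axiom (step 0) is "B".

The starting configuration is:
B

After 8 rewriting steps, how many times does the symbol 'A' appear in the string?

k=0  B
k=1  AB
k=2  AABAB
k=3  AABAABABAABAB
k=4  AABAABABAABAABABAABABAABAABABAABAB
k=5  AABAABABAABAABABAABABAABAABABAABAABABAABABAABAABABAABABAABAABABAABAABABAABABAABAABABAABAB
k=6  AABAABABAABAABABAABABAABAABABAABAABABAABABAABAABABAABABAAB…BAABABAABABAABAABABAABABAABAABABAABAABABAABABAABAABABAABAB  (len 233)
k=7  AABAABABAABAABABAABABAABAABABAABAABABAABABAABAABABAABABAAB…BAABABAABABAABAABABAABABAABAABABAABAABABAABABAABAABABAABAB  (len 610)
k=8  AABAABABAABAABABAABABAABAABABAABAABABAABABAABAABABAABABAAB…BAABABAABABAABAABABAABABAABAABABAABAABABAABABAABAABABAABAB  (len 1597)

987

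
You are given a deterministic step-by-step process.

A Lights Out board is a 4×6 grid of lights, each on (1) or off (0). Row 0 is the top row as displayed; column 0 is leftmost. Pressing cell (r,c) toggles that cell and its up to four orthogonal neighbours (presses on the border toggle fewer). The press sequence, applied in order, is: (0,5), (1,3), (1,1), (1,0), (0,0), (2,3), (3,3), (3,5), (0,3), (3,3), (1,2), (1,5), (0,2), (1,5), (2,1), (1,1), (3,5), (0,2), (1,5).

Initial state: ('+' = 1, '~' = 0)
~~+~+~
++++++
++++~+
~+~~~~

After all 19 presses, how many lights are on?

[0] ~~+~+~
++++++
++++~+
~+~~~~
[1] ~~+~~+
+++++~
++++~+
~+~~~~
[2] ~~++~+
++~~~~
+++~~+
~+~~~~
[3] ~+++~+
~~+~~~
+~+~~+
~+~~~~
[4] ++++~+
+++~~~
~~+~~+
~+~~~~
[5] ~~++~+
~++~~~
~~+~~+
~+~~~~
[6] ~~++~+
~+++~~
~~~+++
~+~+~~
[7] ~~++~+
~+++~~
~~~~++
~++~+~
[8] ~~++~+
~+++~~
~~~~+~
~++~~+
[9] ~~~~++
~++~~~
~~~~+~
~++~~+
[10] ~~~~++
~++~~~
~~~++~
~+~+++
[11] ~~+~++
~~~+~~
~~+++~
~+~+++
[12] ~~+~+~
~~~+++
~~++++
~+~+++
[13] ~+~++~
~~++++
~~++++
~+~+++
[14] ~+~+++
~~++~~
~~+++~
~+~+++
[15] ~+~+++
~+++~~
++~++~
~~~+++
[16] ~~~+++
+~~+~~
+~~++~
~~~+++
[17] ~~~+++
+~~+~~
+~~+++
~~~+~~
[18] ~++~++
+~++~~
+~~+++
~~~+~~
[19] ~++~+~
+~++++
+~~++~
~~~+~~

12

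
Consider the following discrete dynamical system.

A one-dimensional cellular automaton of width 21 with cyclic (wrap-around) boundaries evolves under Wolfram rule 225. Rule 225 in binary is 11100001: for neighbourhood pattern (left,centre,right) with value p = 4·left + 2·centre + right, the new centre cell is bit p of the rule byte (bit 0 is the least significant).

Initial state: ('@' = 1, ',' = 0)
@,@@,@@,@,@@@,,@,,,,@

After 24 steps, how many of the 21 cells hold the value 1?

[0] @,@@,@@,@,@@@,,@,,,,@
[1] @@,@@,@@,@,@@,,,,@@,,
[2] ,@@,@@,@@,@,@,@@,,@,,
[3] ,,@@,@@,@@,@,@,@,,,,@
[4] ,,,@@,@@,@@,@,@,,@@,,
[5] @@,,@@,@@,@@,@,,,,@,@
[6] @@,,,@@,@@,@@,,@@,,@,
[7] ,@,@,,@@,@@,@,,,@,,,@
[8] @,@,,,,@@,@@,,@,,,@,,
[9] ,@,,@@,,@@,@,,,,@,,,,
[10] ,,,,,@,,,@@,,@@,,,@@@
[11] ,@@@,,,@,,@,,,@,@,,@@
[12] @,@@,@,,,,,,@,,@,,,,@
[13] @@,@@,,@@@@,,,,,,@@,,
[14] ,@@,@,,,@@@,@@@@,,@,,
[15] ,,@@,,@,,@@@,@@@,,,,@
[16] ,,,@,,,,,,@@@,@@,@@,,
[17] @@,,,@@@@,,@@@,@@,@,@
[18] @@,@,,@@@,,,@@@,@@,@,
[19] ,@@,,,,@@,@,,@@@,@@,@
[20] @,@,@@,,@@,,,,@@@,@@,
[21] ,@,@,@,,,@,@@,,@@@,@@
[22] @,@,@,,@,,@,@,,,@@@,@
[23] @@,@,,,,,,,@,,@,,@@@,
[24] ,@@,,@@@@@,,,,,,,,@@@

10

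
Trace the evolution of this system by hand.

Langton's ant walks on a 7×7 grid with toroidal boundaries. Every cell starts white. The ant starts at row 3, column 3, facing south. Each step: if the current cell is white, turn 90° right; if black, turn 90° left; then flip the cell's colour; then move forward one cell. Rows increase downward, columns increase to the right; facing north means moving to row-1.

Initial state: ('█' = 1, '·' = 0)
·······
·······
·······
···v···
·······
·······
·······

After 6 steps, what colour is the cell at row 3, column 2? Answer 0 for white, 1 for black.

1

[0] ·······
·······
·······
···v···
·······
·······
·······
[1] ·······
·······
·······
··<█···
·······
·······
·······
[2] ·······
·······
··^····
··██···
·······
·······
·······
[3] ·······
·······
··█>···
··██···
·······
·······
·······
[4] ·······
·······
··██···
··█v···
·······
·······
·······
[5] ·······
·······
··██···
··█·>··
·······
·······
·······
[6] ·······
·······
··██···
··█·█··
····v··
·······
·······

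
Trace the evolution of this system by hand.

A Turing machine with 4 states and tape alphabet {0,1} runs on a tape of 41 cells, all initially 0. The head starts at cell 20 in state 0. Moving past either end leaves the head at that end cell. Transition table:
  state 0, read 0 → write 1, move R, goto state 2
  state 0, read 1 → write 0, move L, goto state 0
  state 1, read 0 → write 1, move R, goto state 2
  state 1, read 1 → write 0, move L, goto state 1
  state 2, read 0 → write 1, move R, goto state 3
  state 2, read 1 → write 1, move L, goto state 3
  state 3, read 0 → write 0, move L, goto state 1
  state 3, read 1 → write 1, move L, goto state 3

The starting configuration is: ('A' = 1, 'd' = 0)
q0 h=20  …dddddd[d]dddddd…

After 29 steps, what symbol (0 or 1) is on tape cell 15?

1

0) q0 h=20  …dddddd[d]dddddd…
1) q2 h=21  …dddddA[d]dddddd…
2) q3 h=22  …ddddAA[d]dddddd…
3) q1 h=21  …dddddA[A]dddddd…
4) q1 h=20  …dddddd[A]dddddd…
5) q1 h=19  …dddddd[d]dddddd…
6) q2 h=20  …dddddA[d]dddddd…
7) q3 h=21  …ddddAA[d]dddddd…
8) q1 h=20  …dddddA[A]dddddd…
9) q1 h=19  …dddddd[A]dddddd…
10) q1 h=18  …dddddd[d]dddddd…
11) q2 h=19  …dddddA[d]dddddd…
12) q3 h=20  …ddddAA[d]dddddd…
13) q1 h=19  …dddddA[A]dddddd…
14) q1 h=18  …dddddd[A]dddddd…
15) q1 h=17  …dddddd[d]dddddd…
16) q2 h=18  …dddddA[d]dddddd…
17) q3 h=19  …ddddAA[d]dddddd…
18) q1 h=18  …dddddA[A]dddddd…
19) q1 h=17  …dddddd[A]dddddd…
20) q1 h=16  …dddddd[d]dddddd…
21) q2 h=17  …dddddA[d]dddddd…
22) q3 h=18  …ddddAA[d]dddddd…
23) q1 h=17  …dddddA[A]dddddd…
24) q1 h=16  …dddddd[A]dddddd…
25) q1 h=15  …dddddd[d]dddddd…
26) q2 h=16  …dddddA[d]dddddd…
27) q3 h=17  …ddddAA[d]dddddd…
28) q1 h=16  …dddddA[A]dddddd…
29) q1 h=15  …dddddd[A]dddddd…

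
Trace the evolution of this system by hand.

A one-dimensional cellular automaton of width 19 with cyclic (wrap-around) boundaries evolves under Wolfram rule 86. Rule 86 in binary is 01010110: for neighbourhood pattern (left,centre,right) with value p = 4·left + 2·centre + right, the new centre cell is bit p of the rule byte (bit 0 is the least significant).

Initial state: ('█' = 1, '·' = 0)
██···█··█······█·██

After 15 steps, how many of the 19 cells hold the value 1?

0) ██···█··█······█·██
1) ·██·██████····██···
2) █·█······██··█·██··
3) █·██····█·████··███
4) █··██··██····███···
5) ███·███·██··█··██·█
6) ··█···█··██████·█··
7) ·███·████·····█·██·
8) █··█····██···██··██
9) █████··█·██·█·███··
10) ····████··█·█···███
11) █··█···████·██·█··█
12) █████·█···█··█·███·
13) ····█·██·█████···█·
14) ···██··█·····██·███
15) █·█·█████···█·█···█

10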